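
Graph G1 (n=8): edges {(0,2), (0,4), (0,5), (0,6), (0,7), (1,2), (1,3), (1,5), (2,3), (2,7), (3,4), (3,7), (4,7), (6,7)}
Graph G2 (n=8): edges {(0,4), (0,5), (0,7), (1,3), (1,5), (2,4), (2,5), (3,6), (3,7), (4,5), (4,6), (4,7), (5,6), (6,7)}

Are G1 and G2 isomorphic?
Yes, isomorphic

The graphs are isomorphic.
One valid mapping φ: V(G1) → V(G2): 0→5, 1→3, 2→6, 3→7, 4→0, 5→1, 6→2, 7→4

Verify φ preserves adjacency — for each edge of G1, its image is an edge of G2:
  (0,2) → (φ(0),φ(2)) = (5,6) ∈ E(G2) ✓
  (0,4) → (φ(0),φ(4)) = (0,5) ∈ E(G2) ✓
  (0,5) → (φ(0),φ(5)) = (1,5) ∈ E(G2) ✓
  (0,6) → (φ(0),φ(6)) = (2,5) ∈ E(G2) ✓
  (0,7) → (φ(0),φ(7)) = (4,5) ∈ E(G2) ✓
  (1,2) → (φ(1),φ(2)) = (3,6) ∈ E(G2) ✓
  (1,3) → (φ(1),φ(3)) = (3,7) ∈ E(G2) ✓
  (1,5) → (φ(1),φ(5)) = (1,3) ∈ E(G2) ✓
  (2,3) → (φ(2),φ(3)) = (6,7) ∈ E(G2) ✓
  (2,7) → (φ(2),φ(7)) = (4,6) ∈ E(G2) ✓
  (3,4) → (φ(3),φ(4)) = (0,7) ∈ E(G2) ✓
  (3,7) → (φ(3),φ(7)) = (4,7) ∈ E(G2) ✓
  (4,7) → (φ(4),φ(7)) = (0,4) ∈ E(G2) ✓
  (6,7) → (φ(6),φ(7)) = (2,4) ∈ E(G2) ✓
All 14 edges of G1 map to edges of G2, and |E(G1)| = |E(G2)| = 14, so φ is a bijection on edges as well as vertices. Hence G1 ≅ G2.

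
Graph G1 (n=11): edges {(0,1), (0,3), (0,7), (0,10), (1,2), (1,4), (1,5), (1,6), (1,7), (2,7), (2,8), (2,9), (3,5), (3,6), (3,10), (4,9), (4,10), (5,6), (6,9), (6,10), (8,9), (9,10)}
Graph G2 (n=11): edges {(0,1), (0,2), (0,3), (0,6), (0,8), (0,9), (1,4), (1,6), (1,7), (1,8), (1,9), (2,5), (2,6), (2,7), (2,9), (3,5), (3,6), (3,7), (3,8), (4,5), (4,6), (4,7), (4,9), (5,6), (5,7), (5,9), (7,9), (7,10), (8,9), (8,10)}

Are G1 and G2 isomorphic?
No, not isomorphic

The graphs are NOT isomorphic.

Degrees in G1: deg(0)=4, deg(1)=6, deg(2)=4, deg(3)=4, deg(4)=3, deg(5)=3, deg(6)=5, deg(7)=3, deg(8)=2, deg(9)=5, deg(10)=5.
Sorted degree sequence of G1: [6, 5, 5, 5, 4, 4, 4, 3, 3, 3, 2].
Degrees in G2: deg(0)=6, deg(1)=6, deg(2)=5, deg(3)=5, deg(4)=5, deg(5)=6, deg(6)=6, deg(7)=7, deg(8)=5, deg(9)=7, deg(10)=2.
Sorted degree sequence of G2: [7, 7, 6, 6, 6, 6, 5, 5, 5, 5, 2].
The (sorted) degree sequence is an isomorphism invariant, so since G1 and G2 have different degree sequences they cannot be isomorphic.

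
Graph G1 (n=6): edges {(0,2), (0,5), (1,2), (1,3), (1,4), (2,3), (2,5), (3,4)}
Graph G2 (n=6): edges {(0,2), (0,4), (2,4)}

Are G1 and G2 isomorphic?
No, not isomorphic

The graphs are NOT isomorphic.

Counting triangles (3-cliques): G1 has 3, G2 has 1.
Triangle count is an isomorphism invariant, so differing triangle counts rule out isomorphism.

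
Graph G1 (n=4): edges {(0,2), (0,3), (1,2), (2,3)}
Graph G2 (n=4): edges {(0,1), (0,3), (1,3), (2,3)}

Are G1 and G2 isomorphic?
Yes, isomorphic

The graphs are isomorphic.
One valid mapping φ: V(G1) → V(G2): 0→0, 1→2, 2→3, 3→1

Verify φ preserves adjacency — for each edge of G1, its image is an edge of G2:
  (0,2) → (φ(0),φ(2)) = (0,3) ∈ E(G2) ✓
  (0,3) → (φ(0),φ(3)) = (0,1) ∈ E(G2) ✓
  (1,2) → (φ(1),φ(2)) = (2,3) ∈ E(G2) ✓
  (2,3) → (φ(2),φ(3)) = (1,3) ∈ E(G2) ✓
All 4 edges of G1 map to edges of G2, and |E(G1)| = |E(G2)| = 4, so φ is a bijection on edges as well as vertices. Hence G1 ≅ G2.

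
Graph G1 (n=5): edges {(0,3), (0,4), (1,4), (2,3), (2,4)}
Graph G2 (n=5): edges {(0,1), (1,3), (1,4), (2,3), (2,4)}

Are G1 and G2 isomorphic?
Yes, isomorphic

The graphs are isomorphic.
One valid mapping φ: V(G1) → V(G2): 0→4, 1→0, 2→3, 3→2, 4→1

Verify φ preserves adjacency — for each edge of G1, its image is an edge of G2:
  (0,3) → (φ(0),φ(3)) = (2,4) ∈ E(G2) ✓
  (0,4) → (φ(0),φ(4)) = (1,4) ∈ E(G2) ✓
  (1,4) → (φ(1),φ(4)) = (0,1) ∈ E(G2) ✓
  (2,3) → (φ(2),φ(3)) = (2,3) ∈ E(G2) ✓
  (2,4) → (φ(2),φ(4)) = (1,3) ∈ E(G2) ✓
All 5 edges of G1 map to edges of G2, and |E(G1)| = |E(G2)| = 5, so φ is a bijection on edges as well as vertices. Hence G1 ≅ G2.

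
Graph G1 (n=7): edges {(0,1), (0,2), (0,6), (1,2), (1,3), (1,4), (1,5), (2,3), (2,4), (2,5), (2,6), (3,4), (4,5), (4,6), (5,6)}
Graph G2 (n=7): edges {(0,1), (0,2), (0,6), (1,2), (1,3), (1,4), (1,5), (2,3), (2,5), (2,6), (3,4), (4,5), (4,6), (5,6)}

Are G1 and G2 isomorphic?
No, not isomorphic

The graphs are NOT isomorphic.

Counting edges: G1 has 15 edge(s); G2 has 14 edge(s).
Edge count is an isomorphism invariant (a bijection on vertices induces a bijection on edges), so differing edge counts rule out isomorphism.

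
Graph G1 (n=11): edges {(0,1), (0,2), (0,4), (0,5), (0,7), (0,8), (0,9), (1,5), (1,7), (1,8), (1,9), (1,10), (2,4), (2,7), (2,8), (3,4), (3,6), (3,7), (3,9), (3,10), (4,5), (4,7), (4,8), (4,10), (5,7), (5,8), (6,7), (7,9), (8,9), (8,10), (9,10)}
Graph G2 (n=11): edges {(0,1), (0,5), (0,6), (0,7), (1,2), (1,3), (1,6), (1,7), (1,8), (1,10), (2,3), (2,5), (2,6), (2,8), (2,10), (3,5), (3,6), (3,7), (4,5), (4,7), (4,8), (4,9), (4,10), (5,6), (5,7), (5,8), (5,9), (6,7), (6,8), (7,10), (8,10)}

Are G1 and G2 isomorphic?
Yes, isomorphic

The graphs are isomorphic.
One valid mapping φ: V(G1) → V(G2): 0→6, 1→2, 2→0, 3→4, 4→7, 5→3, 6→9, 7→5, 8→1, 9→8, 10→10

Verify φ preserves adjacency — for each edge of G1, its image is an edge of G2:
  (0,1) → (φ(0),φ(1)) = (2,6) ∈ E(G2) ✓
  (0,2) → (φ(0),φ(2)) = (0,6) ∈ E(G2) ✓
  (0,4) → (φ(0),φ(4)) = (6,7) ∈ E(G2) ✓
  (0,5) → (φ(0),φ(5)) = (3,6) ∈ E(G2) ✓
  (0,7) → (φ(0),φ(7)) = (5,6) ∈ E(G2) ✓
  (0,8) → (φ(0),φ(8)) = (1,6) ∈ E(G2) ✓
  (0,9) → (φ(0),φ(9)) = (6,8) ∈ E(G2) ✓
  (1,5) → (φ(1),φ(5)) = (2,3) ∈ E(G2) ✓
  (1,7) → (φ(1),φ(7)) = (2,5) ∈ E(G2) ✓
  (1,8) → (φ(1),φ(8)) = (1,2) ∈ E(G2) ✓
  (1,9) → (φ(1),φ(9)) = (2,8) ∈ E(G2) ✓
  (1,10) → (φ(1),φ(10)) = (2,10) ∈ E(G2) ✓
  (2,4) → (φ(2),φ(4)) = (0,7) ∈ E(G2) ✓
  (2,7) → (φ(2),φ(7)) = (0,5) ∈ E(G2) ✓
  (2,8) → (φ(2),φ(8)) = (0,1) ∈ E(G2) ✓
  (3,4) → (φ(3),φ(4)) = (4,7) ∈ E(G2) ✓
  (3,6) → (φ(3),φ(6)) = (4,9) ∈ E(G2) ✓
  (3,7) → (φ(3),φ(7)) = (4,5) ∈ E(G2) ✓
  (3,9) → (φ(3),φ(9)) = (4,8) ∈ E(G2) ✓
  (3,10) → (φ(3),φ(10)) = (4,10) ∈ E(G2) ✓
  (4,5) → (φ(4),φ(5)) = (3,7) ∈ E(G2) ✓
  (4,7) → (φ(4),φ(7)) = (5,7) ∈ E(G2) ✓
  (4,8) → (φ(4),φ(8)) = (1,7) ∈ E(G2) ✓
  (4,10) → (φ(4),φ(10)) = (7,10) ∈ E(G2) ✓
  (5,7) → (φ(5),φ(7)) = (3,5) ∈ E(G2) ✓
  (5,8) → (φ(5),φ(8)) = (1,3) ∈ E(G2) ✓
  (6,7) → (φ(6),φ(7)) = (5,9) ∈ E(G2) ✓
  (7,9) → (φ(7),φ(9)) = (5,8) ∈ E(G2) ✓
  (8,9) → (φ(8),φ(9)) = (1,8) ∈ E(G2) ✓
  (8,10) → (φ(8),φ(10)) = (1,10) ∈ E(G2) ✓
  (9,10) → (φ(9),φ(10)) = (8,10) ∈ E(G2) ✓
All 31 edges of G1 map to edges of G2, and |E(G1)| = |E(G2)| = 31, so φ is a bijection on edges as well as vertices. Hence G1 ≅ G2.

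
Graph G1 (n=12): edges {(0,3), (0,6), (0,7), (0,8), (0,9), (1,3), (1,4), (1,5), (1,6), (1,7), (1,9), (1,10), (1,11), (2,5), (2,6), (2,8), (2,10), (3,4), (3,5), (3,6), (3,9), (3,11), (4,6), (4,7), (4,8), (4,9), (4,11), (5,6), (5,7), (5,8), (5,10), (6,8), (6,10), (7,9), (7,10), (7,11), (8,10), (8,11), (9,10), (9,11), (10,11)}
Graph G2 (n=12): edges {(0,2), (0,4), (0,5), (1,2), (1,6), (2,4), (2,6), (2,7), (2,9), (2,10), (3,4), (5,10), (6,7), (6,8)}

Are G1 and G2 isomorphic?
No, not isomorphic

The graphs are NOT isomorphic.

Connected components of G1: 1 component(s) with vertex sets [[0, 1, 2, 3, 4, 5, 6, 7, 8, 9, 10, 11]], sizes [12].
Connected components of G2: 2 component(s) with vertex sets [[11], [0, 1, 2, 3, 4, 5, 6, 7, 8, 9, 10]], sizes [1, 11].
The number of connected components (and the multiset of component sizes) is an isomorphism invariant — an isomorphism maps each component of G1 bijectively onto a component of G2. Since G1 has 1 component(s) and G2 has 2, they cannot be isomorphic.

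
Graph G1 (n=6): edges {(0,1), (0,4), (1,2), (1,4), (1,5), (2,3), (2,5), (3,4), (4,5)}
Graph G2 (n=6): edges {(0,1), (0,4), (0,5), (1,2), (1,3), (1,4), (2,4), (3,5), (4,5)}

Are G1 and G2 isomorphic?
Yes, isomorphic

The graphs are isomorphic.
One valid mapping φ: V(G1) → V(G2): 0→2, 1→4, 2→5, 3→3, 4→1, 5→0

Verify φ preserves adjacency — for each edge of G1, its image is an edge of G2:
  (0,1) → (φ(0),φ(1)) = (2,4) ∈ E(G2) ✓
  (0,4) → (φ(0),φ(4)) = (1,2) ∈ E(G2) ✓
  (1,2) → (φ(1),φ(2)) = (4,5) ∈ E(G2) ✓
  (1,4) → (φ(1),φ(4)) = (1,4) ∈ E(G2) ✓
  (1,5) → (φ(1),φ(5)) = (0,4) ∈ E(G2) ✓
  (2,3) → (φ(2),φ(3)) = (3,5) ∈ E(G2) ✓
  (2,5) → (φ(2),φ(5)) = (0,5) ∈ E(G2) ✓
  (3,4) → (φ(3),φ(4)) = (1,3) ∈ E(G2) ✓
  (4,5) → (φ(4),φ(5)) = (0,1) ∈ E(G2) ✓
All 9 edges of G1 map to edges of G2, and |E(G1)| = |E(G2)| = 9, so φ is a bijection on edges as well as vertices. Hence G1 ≅ G2.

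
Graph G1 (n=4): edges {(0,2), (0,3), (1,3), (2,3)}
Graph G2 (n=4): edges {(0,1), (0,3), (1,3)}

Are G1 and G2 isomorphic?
No, not isomorphic

The graphs are NOT isomorphic.

Connected components of G1: 1 component(s) with vertex sets [[0, 1, 2, 3]], sizes [4].
Connected components of G2: 2 component(s) with vertex sets [[2], [0, 1, 3]], sizes [1, 3].
The number of connected components (and the multiset of component sizes) is an isomorphism invariant — an isomorphism maps each component of G1 bijectively onto a component of G2. Since G1 has 1 component(s) and G2 has 2, they cannot be isomorphic.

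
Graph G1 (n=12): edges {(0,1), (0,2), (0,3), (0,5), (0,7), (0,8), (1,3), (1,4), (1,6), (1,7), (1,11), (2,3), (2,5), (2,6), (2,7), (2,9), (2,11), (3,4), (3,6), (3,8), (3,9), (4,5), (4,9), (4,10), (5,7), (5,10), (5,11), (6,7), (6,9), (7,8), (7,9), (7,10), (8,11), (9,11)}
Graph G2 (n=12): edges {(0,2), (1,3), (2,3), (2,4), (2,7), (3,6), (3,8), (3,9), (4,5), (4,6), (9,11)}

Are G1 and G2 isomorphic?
No, not isomorphic

The graphs are NOT isomorphic.

Connected components of G1: 1 component(s) with vertex sets [[0, 1, 2, 3, 4, 5, 6, 7, 8, 9, 10, 11]], sizes [12].
Connected components of G2: 2 component(s) with vertex sets [[10], [0, 1, 2, 3, 4, 5, 6, 7, 8, 9, 11]], sizes [1, 11].
The number of connected components (and the multiset of component sizes) is an isomorphism invariant — an isomorphism maps each component of G1 bijectively onto a component of G2. Since G1 has 1 component(s) and G2 has 2, they cannot be isomorphic.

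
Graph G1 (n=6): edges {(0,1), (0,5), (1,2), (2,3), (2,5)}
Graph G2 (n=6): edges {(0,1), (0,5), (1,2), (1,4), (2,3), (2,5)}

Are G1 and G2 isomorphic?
No, not isomorphic

The graphs are NOT isomorphic.

Counting edges: G1 has 5 edge(s); G2 has 6 edge(s).
Edge count is an isomorphism invariant (a bijection on vertices induces a bijection on edges), so differing edge counts rule out isomorphism.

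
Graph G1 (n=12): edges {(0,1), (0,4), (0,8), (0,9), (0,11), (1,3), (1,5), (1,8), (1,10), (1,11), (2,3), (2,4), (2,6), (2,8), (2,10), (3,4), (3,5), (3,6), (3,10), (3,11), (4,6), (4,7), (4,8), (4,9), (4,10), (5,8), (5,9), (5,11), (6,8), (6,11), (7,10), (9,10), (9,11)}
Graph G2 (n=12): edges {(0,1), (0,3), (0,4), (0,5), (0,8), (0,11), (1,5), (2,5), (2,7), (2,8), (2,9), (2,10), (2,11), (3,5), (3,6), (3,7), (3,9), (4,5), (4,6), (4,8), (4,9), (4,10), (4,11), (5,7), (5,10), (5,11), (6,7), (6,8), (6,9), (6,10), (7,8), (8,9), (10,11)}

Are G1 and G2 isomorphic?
Yes, isomorphic

The graphs are isomorphic.
One valid mapping φ: V(G1) → V(G2): 0→7, 1→8, 2→11, 3→4, 4→5, 5→9, 6→10, 7→1, 8→2, 9→3, 10→0, 11→6

Verify φ preserves adjacency — for each edge of G1, its image is an edge of G2:
  (0,1) → (φ(0),φ(1)) = (7,8) ∈ E(G2) ✓
  (0,4) → (φ(0),φ(4)) = (5,7) ∈ E(G2) ✓
  (0,8) → (φ(0),φ(8)) = (2,7) ∈ E(G2) ✓
  (0,9) → (φ(0),φ(9)) = (3,7) ∈ E(G2) ✓
  (0,11) → (φ(0),φ(11)) = (6,7) ∈ E(G2) ✓
  (1,3) → (φ(1),φ(3)) = (4,8) ∈ E(G2) ✓
  (1,5) → (φ(1),φ(5)) = (8,9) ∈ E(G2) ✓
  (1,8) → (φ(1),φ(8)) = (2,8) ∈ E(G2) ✓
  (1,10) → (φ(1),φ(10)) = (0,8) ∈ E(G2) ✓
  (1,11) → (φ(1),φ(11)) = (6,8) ∈ E(G2) ✓
  (2,3) → (φ(2),φ(3)) = (4,11) ∈ E(G2) ✓
  (2,4) → (φ(2),φ(4)) = (5,11) ∈ E(G2) ✓
  (2,6) → (φ(2),φ(6)) = (10,11) ∈ E(G2) ✓
  (2,8) → (φ(2),φ(8)) = (2,11) ∈ E(G2) ✓
  (2,10) → (φ(2),φ(10)) = (0,11) ∈ E(G2) ✓
  (3,4) → (φ(3),φ(4)) = (4,5) ∈ E(G2) ✓
  (3,5) → (φ(3),φ(5)) = (4,9) ∈ E(G2) ✓
  (3,6) → (φ(3),φ(6)) = (4,10) ∈ E(G2) ✓
  (3,10) → (φ(3),φ(10)) = (0,4) ∈ E(G2) ✓
  (3,11) → (φ(3),φ(11)) = (4,6) ∈ E(G2) ✓
  (4,6) → (φ(4),φ(6)) = (5,10) ∈ E(G2) ✓
  (4,7) → (φ(4),φ(7)) = (1,5) ∈ E(G2) ✓
  (4,8) → (φ(4),φ(8)) = (2,5) ∈ E(G2) ✓
  (4,9) → (φ(4),φ(9)) = (3,5) ∈ E(G2) ✓
  (4,10) → (φ(4),φ(10)) = (0,5) ∈ E(G2) ✓
  (5,8) → (φ(5),φ(8)) = (2,9) ∈ E(G2) ✓
  (5,9) → (φ(5),φ(9)) = (3,9) ∈ E(G2) ✓
  (5,11) → (φ(5),φ(11)) = (6,9) ∈ E(G2) ✓
  (6,8) → (φ(6),φ(8)) = (2,10) ∈ E(G2) ✓
  (6,11) → (φ(6),φ(11)) = (6,10) ∈ E(G2) ✓
  (7,10) → (φ(7),φ(10)) = (0,1) ∈ E(G2) ✓
  (9,10) → (φ(9),φ(10)) = (0,3) ∈ E(G2) ✓
  (9,11) → (φ(9),φ(11)) = (3,6) ∈ E(G2) ✓
All 33 edges of G1 map to edges of G2, and |E(G1)| = |E(G2)| = 33, so φ is a bijection on edges as well as vertices. Hence G1 ≅ G2.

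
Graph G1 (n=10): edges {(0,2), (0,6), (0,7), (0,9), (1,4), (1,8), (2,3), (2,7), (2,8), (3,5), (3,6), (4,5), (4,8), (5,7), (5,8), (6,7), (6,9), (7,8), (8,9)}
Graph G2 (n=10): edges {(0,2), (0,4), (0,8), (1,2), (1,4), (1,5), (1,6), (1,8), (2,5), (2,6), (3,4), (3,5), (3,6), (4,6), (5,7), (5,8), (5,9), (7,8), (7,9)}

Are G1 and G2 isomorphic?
Yes, isomorphic

The graphs are isomorphic.
One valid mapping φ: V(G1) → V(G2): 0→6, 1→9, 2→2, 3→0, 4→7, 5→8, 6→4, 7→1, 8→5, 9→3

Verify φ preserves adjacency — for each edge of G1, its image is an edge of G2:
  (0,2) → (φ(0),φ(2)) = (2,6) ∈ E(G2) ✓
  (0,6) → (φ(0),φ(6)) = (4,6) ∈ E(G2) ✓
  (0,7) → (φ(0),φ(7)) = (1,6) ∈ E(G2) ✓
  (0,9) → (φ(0),φ(9)) = (3,6) ∈ E(G2) ✓
  (1,4) → (φ(1),φ(4)) = (7,9) ∈ E(G2) ✓
  (1,8) → (φ(1),φ(8)) = (5,9) ∈ E(G2) ✓
  (2,3) → (φ(2),φ(3)) = (0,2) ∈ E(G2) ✓
  (2,7) → (φ(2),φ(7)) = (1,2) ∈ E(G2) ✓
  (2,8) → (φ(2),φ(8)) = (2,5) ∈ E(G2) ✓
  (3,5) → (φ(3),φ(5)) = (0,8) ∈ E(G2) ✓
  (3,6) → (φ(3),φ(6)) = (0,4) ∈ E(G2) ✓
  (4,5) → (φ(4),φ(5)) = (7,8) ∈ E(G2) ✓
  (4,8) → (φ(4),φ(8)) = (5,7) ∈ E(G2) ✓
  (5,7) → (φ(5),φ(7)) = (1,8) ∈ E(G2) ✓
  (5,8) → (φ(5),φ(8)) = (5,8) ∈ E(G2) ✓
  (6,7) → (φ(6),φ(7)) = (1,4) ∈ E(G2) ✓
  (6,9) → (φ(6),φ(9)) = (3,4) ∈ E(G2) ✓
  (7,8) → (φ(7),φ(8)) = (1,5) ∈ E(G2) ✓
  (8,9) → (φ(8),φ(9)) = (3,5) ∈ E(G2) ✓
All 19 edges of G1 map to edges of G2, and |E(G1)| = |E(G2)| = 19, so φ is a bijection on edges as well as vertices. Hence G1 ≅ G2.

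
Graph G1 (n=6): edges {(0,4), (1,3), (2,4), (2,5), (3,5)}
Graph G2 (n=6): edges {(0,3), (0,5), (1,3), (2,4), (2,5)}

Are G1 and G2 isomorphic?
Yes, isomorphic

The graphs are isomorphic.
One valid mapping φ: V(G1) → V(G2): 0→4, 1→1, 2→5, 3→3, 4→2, 5→0

Verify φ preserves adjacency — for each edge of G1, its image is an edge of G2:
  (0,4) → (φ(0),φ(4)) = (2,4) ∈ E(G2) ✓
  (1,3) → (φ(1),φ(3)) = (1,3) ∈ E(G2) ✓
  (2,4) → (φ(2),φ(4)) = (2,5) ∈ E(G2) ✓
  (2,5) → (φ(2),φ(5)) = (0,5) ∈ E(G2) ✓
  (3,5) → (φ(3),φ(5)) = (0,3) ∈ E(G2) ✓
All 5 edges of G1 map to edges of G2, and |E(G1)| = |E(G2)| = 5, so φ is a bijection on edges as well as vertices. Hence G1 ≅ G2.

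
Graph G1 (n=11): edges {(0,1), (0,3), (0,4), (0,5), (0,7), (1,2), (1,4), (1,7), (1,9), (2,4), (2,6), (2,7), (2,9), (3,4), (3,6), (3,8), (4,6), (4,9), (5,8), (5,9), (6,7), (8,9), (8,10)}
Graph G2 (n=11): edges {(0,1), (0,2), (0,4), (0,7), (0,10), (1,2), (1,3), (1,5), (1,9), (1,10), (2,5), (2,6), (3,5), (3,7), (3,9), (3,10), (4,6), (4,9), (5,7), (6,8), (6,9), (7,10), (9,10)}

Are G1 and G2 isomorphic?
Yes, isomorphic

The graphs are isomorphic.
One valid mapping φ: V(G1) → V(G2): 0→0, 1→10, 2→3, 3→2, 4→1, 5→4, 6→5, 7→7, 8→6, 9→9, 10→8

Verify φ preserves adjacency — for each edge of G1, its image is an edge of G2:
  (0,1) → (φ(0),φ(1)) = (0,10) ∈ E(G2) ✓
  (0,3) → (φ(0),φ(3)) = (0,2) ∈ E(G2) ✓
  (0,4) → (φ(0),φ(4)) = (0,1) ∈ E(G2) ✓
  (0,5) → (φ(0),φ(5)) = (0,4) ∈ E(G2) ✓
  (0,7) → (φ(0),φ(7)) = (0,7) ∈ E(G2) ✓
  (1,2) → (φ(1),φ(2)) = (3,10) ∈ E(G2) ✓
  (1,4) → (φ(1),φ(4)) = (1,10) ∈ E(G2) ✓
  (1,7) → (φ(1),φ(7)) = (7,10) ∈ E(G2) ✓
  (1,9) → (φ(1),φ(9)) = (9,10) ∈ E(G2) ✓
  (2,4) → (φ(2),φ(4)) = (1,3) ∈ E(G2) ✓
  (2,6) → (φ(2),φ(6)) = (3,5) ∈ E(G2) ✓
  (2,7) → (φ(2),φ(7)) = (3,7) ∈ E(G2) ✓
  (2,9) → (φ(2),φ(9)) = (3,9) ∈ E(G2) ✓
  (3,4) → (φ(3),φ(4)) = (1,2) ∈ E(G2) ✓
  (3,6) → (φ(3),φ(6)) = (2,5) ∈ E(G2) ✓
  (3,8) → (φ(3),φ(8)) = (2,6) ∈ E(G2) ✓
  (4,6) → (φ(4),φ(6)) = (1,5) ∈ E(G2) ✓
  (4,9) → (φ(4),φ(9)) = (1,9) ∈ E(G2) ✓
  (5,8) → (φ(5),φ(8)) = (4,6) ∈ E(G2) ✓
  (5,9) → (φ(5),φ(9)) = (4,9) ∈ E(G2) ✓
  (6,7) → (φ(6),φ(7)) = (5,7) ∈ E(G2) ✓
  (8,9) → (φ(8),φ(9)) = (6,9) ∈ E(G2) ✓
  (8,10) → (φ(8),φ(10)) = (6,8) ∈ E(G2) ✓
All 23 edges of G1 map to edges of G2, and |E(G1)| = |E(G2)| = 23, so φ is a bijection on edges as well as vertices. Hence G1 ≅ G2.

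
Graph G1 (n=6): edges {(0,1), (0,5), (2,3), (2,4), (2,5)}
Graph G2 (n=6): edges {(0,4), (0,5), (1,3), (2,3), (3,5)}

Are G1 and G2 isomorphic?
Yes, isomorphic

The graphs are isomorphic.
One valid mapping φ: V(G1) → V(G2): 0→0, 1→4, 2→3, 3→2, 4→1, 5→5

Verify φ preserves adjacency — for each edge of G1, its image is an edge of G2:
  (0,1) → (φ(0),φ(1)) = (0,4) ∈ E(G2) ✓
  (0,5) → (φ(0),φ(5)) = (0,5) ∈ E(G2) ✓
  (2,3) → (φ(2),φ(3)) = (2,3) ∈ E(G2) ✓
  (2,4) → (φ(2),φ(4)) = (1,3) ∈ E(G2) ✓
  (2,5) → (φ(2),φ(5)) = (3,5) ∈ E(G2) ✓
All 5 edges of G1 map to edges of G2, and |E(G1)| = |E(G2)| = 5, so φ is a bijection on edges as well as vertices. Hence G1 ≅ G2.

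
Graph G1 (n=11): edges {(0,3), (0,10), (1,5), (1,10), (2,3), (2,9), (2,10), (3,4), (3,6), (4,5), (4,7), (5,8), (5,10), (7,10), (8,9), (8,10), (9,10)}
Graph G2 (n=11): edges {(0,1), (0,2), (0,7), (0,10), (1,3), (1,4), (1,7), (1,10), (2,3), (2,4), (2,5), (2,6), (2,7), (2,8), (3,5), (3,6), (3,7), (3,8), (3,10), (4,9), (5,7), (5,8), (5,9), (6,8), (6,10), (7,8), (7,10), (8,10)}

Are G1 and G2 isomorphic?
No, not isomorphic

The graphs are NOT isomorphic.

Degrees in G1: deg(0)=2, deg(1)=2, deg(2)=3, deg(3)=4, deg(4)=3, deg(5)=4, deg(6)=1, deg(7)=2, deg(8)=3, deg(9)=3, deg(10)=7.
Sorted degree sequence of G1: [7, 4, 4, 3, 3, 3, 3, 2, 2, 2, 1].
Degrees in G2: deg(0)=4, deg(1)=5, deg(2)=7, deg(3)=7, deg(4)=3, deg(5)=5, deg(6)=4, deg(7)=7, deg(8)=6, deg(9)=2, deg(10)=6.
Sorted degree sequence of G2: [7, 7, 7, 6, 6, 5, 5, 4, 4, 3, 2].
The (sorted) degree sequence is an isomorphism invariant, so since G1 and G2 have different degree sequences they cannot be isomorphic.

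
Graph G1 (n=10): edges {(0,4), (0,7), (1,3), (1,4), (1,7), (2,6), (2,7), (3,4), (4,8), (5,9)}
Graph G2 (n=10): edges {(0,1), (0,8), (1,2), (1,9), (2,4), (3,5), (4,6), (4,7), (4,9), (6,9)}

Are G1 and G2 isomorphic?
Yes, isomorphic

The graphs are isomorphic.
One valid mapping φ: V(G1) → V(G2): 0→2, 1→9, 2→0, 3→6, 4→4, 5→3, 6→8, 7→1, 8→7, 9→5

Verify φ preserves adjacency — for each edge of G1, its image is an edge of G2:
  (0,4) → (φ(0),φ(4)) = (2,4) ∈ E(G2) ✓
  (0,7) → (φ(0),φ(7)) = (1,2) ∈ E(G2) ✓
  (1,3) → (φ(1),φ(3)) = (6,9) ∈ E(G2) ✓
  (1,4) → (φ(1),φ(4)) = (4,9) ∈ E(G2) ✓
  (1,7) → (φ(1),φ(7)) = (1,9) ∈ E(G2) ✓
  (2,6) → (φ(2),φ(6)) = (0,8) ∈ E(G2) ✓
  (2,7) → (φ(2),φ(7)) = (0,1) ∈ E(G2) ✓
  (3,4) → (φ(3),φ(4)) = (4,6) ∈ E(G2) ✓
  (4,8) → (φ(4),φ(8)) = (4,7) ∈ E(G2) ✓
  (5,9) → (φ(5),φ(9)) = (3,5) ∈ E(G2) ✓
All 10 edges of G1 map to edges of G2, and |E(G1)| = |E(G2)| = 10, so φ is a bijection on edges as well as vertices. Hence G1 ≅ G2.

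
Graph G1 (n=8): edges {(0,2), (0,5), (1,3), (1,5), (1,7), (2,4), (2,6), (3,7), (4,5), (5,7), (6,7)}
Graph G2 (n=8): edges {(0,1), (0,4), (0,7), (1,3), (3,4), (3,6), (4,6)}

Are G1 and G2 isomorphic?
No, not isomorphic

The graphs are NOT isomorphic.

Connected components of G1: 1 component(s) with vertex sets [[0, 1, 2, 3, 4, 5, 6, 7]], sizes [8].
Connected components of G2: 3 component(s) with vertex sets [[2], [5], [0, 1, 3, 4, 6, 7]], sizes [1, 1, 6].
The number of connected components (and the multiset of component sizes) is an isomorphism invariant — an isomorphism maps each component of G1 bijectively onto a component of G2. Since G1 has 1 component(s) and G2 has 3, they cannot be isomorphic.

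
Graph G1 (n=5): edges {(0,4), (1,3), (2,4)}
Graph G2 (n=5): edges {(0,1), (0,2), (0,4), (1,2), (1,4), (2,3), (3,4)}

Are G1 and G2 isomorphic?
No, not isomorphic

The graphs are NOT isomorphic.

Degrees in G1: deg(0)=1, deg(1)=1, deg(2)=1, deg(3)=1, deg(4)=2.
Sorted degree sequence of G1: [2, 1, 1, 1, 1].
Degrees in G2: deg(0)=3, deg(1)=3, deg(2)=3, deg(3)=2, deg(4)=3.
Sorted degree sequence of G2: [3, 3, 3, 3, 2].
The (sorted) degree sequence is an isomorphism invariant, so since G1 and G2 have different degree sequences they cannot be isomorphic.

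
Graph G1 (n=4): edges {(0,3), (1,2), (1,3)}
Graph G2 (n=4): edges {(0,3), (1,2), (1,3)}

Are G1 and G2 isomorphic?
Yes, isomorphic

The graphs are isomorphic.
One valid mapping φ: V(G1) → V(G2): 0→0, 1→1, 2→2, 3→3

Verify φ preserves adjacency — for each edge of G1, its image is an edge of G2:
  (0,3) → (φ(0),φ(3)) = (0,3) ∈ E(G2) ✓
  (1,2) → (φ(1),φ(2)) = (1,2) ∈ E(G2) ✓
  (1,3) → (φ(1),φ(3)) = (1,3) ∈ E(G2) ✓
All 3 edges of G1 map to edges of G2, and |E(G1)| = |E(G2)| = 3, so φ is a bijection on edges as well as vertices. Hence G1 ≅ G2.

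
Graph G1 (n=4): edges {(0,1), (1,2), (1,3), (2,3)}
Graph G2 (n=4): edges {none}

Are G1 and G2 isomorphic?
No, not isomorphic

The graphs are NOT isomorphic.

Connected components of G1: 1 component(s) with vertex sets [[0, 1, 2, 3]], sizes [4].
Connected components of G2: 4 component(s) with vertex sets [[0], [1], [2], [3]], sizes [1, 1, 1, 1].
The number of connected components (and the multiset of component sizes) is an isomorphism invariant — an isomorphism maps each component of G1 bijectively onto a component of G2. Since G1 has 1 component(s) and G2 has 4, they cannot be isomorphic.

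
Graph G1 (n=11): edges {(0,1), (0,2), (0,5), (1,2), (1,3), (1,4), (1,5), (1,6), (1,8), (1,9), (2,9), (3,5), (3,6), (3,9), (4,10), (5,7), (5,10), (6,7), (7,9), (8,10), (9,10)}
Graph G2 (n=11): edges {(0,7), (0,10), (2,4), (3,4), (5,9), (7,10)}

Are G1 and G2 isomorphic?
No, not isomorphic

The graphs are NOT isomorphic.

Connected components of G1: 1 component(s) with vertex sets [[0, 1, 2, 3, 4, 5, 6, 7, 8, 9, 10]], sizes [11].
Connected components of G2: 6 component(s) with vertex sets [[1], [6], [8], [5, 9], [0, 7, 10], [2, 3, 4]], sizes [1, 1, 1, 2, 3, 3].
The number of connected components (and the multiset of component sizes) is an isomorphism invariant — an isomorphism maps each component of G1 bijectively onto a component of G2. Since G1 has 1 component(s) and G2 has 6, they cannot be isomorphic.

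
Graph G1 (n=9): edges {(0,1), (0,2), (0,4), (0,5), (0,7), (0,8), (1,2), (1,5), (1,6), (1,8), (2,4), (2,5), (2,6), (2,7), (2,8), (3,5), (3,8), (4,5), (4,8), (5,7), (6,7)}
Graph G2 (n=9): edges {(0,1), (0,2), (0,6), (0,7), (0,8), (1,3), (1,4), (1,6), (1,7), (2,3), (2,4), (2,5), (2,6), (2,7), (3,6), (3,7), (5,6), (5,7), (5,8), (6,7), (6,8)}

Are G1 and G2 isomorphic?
Yes, isomorphic

The graphs are isomorphic.
One valid mapping φ: V(G1) → V(G2): 0→7, 1→0, 2→6, 3→4, 4→3, 5→2, 6→8, 7→5, 8→1

Verify φ preserves adjacency — for each edge of G1, its image is an edge of G2:
  (0,1) → (φ(0),φ(1)) = (0,7) ∈ E(G2) ✓
  (0,2) → (φ(0),φ(2)) = (6,7) ∈ E(G2) ✓
  (0,4) → (φ(0),φ(4)) = (3,7) ∈ E(G2) ✓
  (0,5) → (φ(0),φ(5)) = (2,7) ∈ E(G2) ✓
  (0,7) → (φ(0),φ(7)) = (5,7) ∈ E(G2) ✓
  (0,8) → (φ(0),φ(8)) = (1,7) ∈ E(G2) ✓
  (1,2) → (φ(1),φ(2)) = (0,6) ∈ E(G2) ✓
  (1,5) → (φ(1),φ(5)) = (0,2) ∈ E(G2) ✓
  (1,6) → (φ(1),φ(6)) = (0,8) ∈ E(G2) ✓
  (1,8) → (φ(1),φ(8)) = (0,1) ∈ E(G2) ✓
  (2,4) → (φ(2),φ(4)) = (3,6) ∈ E(G2) ✓
  (2,5) → (φ(2),φ(5)) = (2,6) ∈ E(G2) ✓
  (2,6) → (φ(2),φ(6)) = (6,8) ∈ E(G2) ✓
  (2,7) → (φ(2),φ(7)) = (5,6) ∈ E(G2) ✓
  (2,8) → (φ(2),φ(8)) = (1,6) ∈ E(G2) ✓
  (3,5) → (φ(3),φ(5)) = (2,4) ∈ E(G2) ✓
  (3,8) → (φ(3),φ(8)) = (1,4) ∈ E(G2) ✓
  (4,5) → (φ(4),φ(5)) = (2,3) ∈ E(G2) ✓
  (4,8) → (φ(4),φ(8)) = (1,3) ∈ E(G2) ✓
  (5,7) → (φ(5),φ(7)) = (2,5) ∈ E(G2) ✓
  (6,7) → (φ(6),φ(7)) = (5,8) ∈ E(G2) ✓
All 21 edges of G1 map to edges of G2, and |E(G1)| = |E(G2)| = 21, so φ is a bijection on edges as well as vertices. Hence G1 ≅ G2.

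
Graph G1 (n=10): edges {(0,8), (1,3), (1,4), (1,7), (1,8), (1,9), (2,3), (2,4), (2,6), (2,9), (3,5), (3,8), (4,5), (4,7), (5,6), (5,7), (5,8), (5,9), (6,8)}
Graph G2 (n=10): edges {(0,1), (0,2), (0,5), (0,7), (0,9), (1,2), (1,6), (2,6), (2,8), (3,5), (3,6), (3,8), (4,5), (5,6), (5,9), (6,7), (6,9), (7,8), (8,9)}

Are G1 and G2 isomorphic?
Yes, isomorphic

The graphs are isomorphic.
One valid mapping φ: V(G1) → V(G2): 0→4, 1→0, 2→8, 3→9, 4→2, 5→6, 6→3, 7→1, 8→5, 9→7

Verify φ preserves adjacency — for each edge of G1, its image is an edge of G2:
  (0,8) → (φ(0),φ(8)) = (4,5) ∈ E(G2) ✓
  (1,3) → (φ(1),φ(3)) = (0,9) ∈ E(G2) ✓
  (1,4) → (φ(1),φ(4)) = (0,2) ∈ E(G2) ✓
  (1,7) → (φ(1),φ(7)) = (0,1) ∈ E(G2) ✓
  (1,8) → (φ(1),φ(8)) = (0,5) ∈ E(G2) ✓
  (1,9) → (φ(1),φ(9)) = (0,7) ∈ E(G2) ✓
  (2,3) → (φ(2),φ(3)) = (8,9) ∈ E(G2) ✓
  (2,4) → (φ(2),φ(4)) = (2,8) ∈ E(G2) ✓
  (2,6) → (φ(2),φ(6)) = (3,8) ∈ E(G2) ✓
  (2,9) → (φ(2),φ(9)) = (7,8) ∈ E(G2) ✓
  (3,5) → (φ(3),φ(5)) = (6,9) ∈ E(G2) ✓
  (3,8) → (φ(3),φ(8)) = (5,9) ∈ E(G2) ✓
  (4,5) → (φ(4),φ(5)) = (2,6) ∈ E(G2) ✓
  (4,7) → (φ(4),φ(7)) = (1,2) ∈ E(G2) ✓
  (5,6) → (φ(5),φ(6)) = (3,6) ∈ E(G2) ✓
  (5,7) → (φ(5),φ(7)) = (1,6) ∈ E(G2) ✓
  (5,8) → (φ(5),φ(8)) = (5,6) ∈ E(G2) ✓
  (5,9) → (φ(5),φ(9)) = (6,7) ∈ E(G2) ✓
  (6,8) → (φ(6),φ(8)) = (3,5) ∈ E(G2) ✓
All 19 edges of G1 map to edges of G2, and |E(G1)| = |E(G2)| = 19, so φ is a bijection on edges as well as vertices. Hence G1 ≅ G2.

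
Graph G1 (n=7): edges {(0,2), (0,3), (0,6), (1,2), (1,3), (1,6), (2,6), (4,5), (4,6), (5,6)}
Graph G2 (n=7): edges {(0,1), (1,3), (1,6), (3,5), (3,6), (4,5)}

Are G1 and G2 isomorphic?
No, not isomorphic

The graphs are NOT isomorphic.

Connected components of G1: 1 component(s) with vertex sets [[0, 1, 2, 3, 4, 5, 6]], sizes [7].
Connected components of G2: 2 component(s) with vertex sets [[2], [0, 1, 3, 4, 5, 6]], sizes [1, 6].
The number of connected components (and the multiset of component sizes) is an isomorphism invariant — an isomorphism maps each component of G1 bijectively onto a component of G2. Since G1 has 1 component(s) and G2 has 2, they cannot be isomorphic.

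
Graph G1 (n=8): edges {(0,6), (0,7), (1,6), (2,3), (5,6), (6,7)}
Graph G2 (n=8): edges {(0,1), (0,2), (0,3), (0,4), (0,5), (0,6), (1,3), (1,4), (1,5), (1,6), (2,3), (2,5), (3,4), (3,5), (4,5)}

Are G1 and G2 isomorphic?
No, not isomorphic

The graphs are NOT isomorphic.

Degrees in G1: deg(0)=2, deg(1)=1, deg(2)=1, deg(3)=1, deg(4)=0, deg(5)=1, deg(6)=4, deg(7)=2.
Sorted degree sequence of G1: [4, 2, 2, 1, 1, 1, 1, 0].
Degrees in G2: deg(0)=6, deg(1)=5, deg(2)=3, deg(3)=5, deg(4)=4, deg(5)=5, deg(6)=2, deg(7)=0.
Sorted degree sequence of G2: [6, 5, 5, 5, 4, 3, 2, 0].
The (sorted) degree sequence is an isomorphism invariant, so since G1 and G2 have different degree sequences they cannot be isomorphic.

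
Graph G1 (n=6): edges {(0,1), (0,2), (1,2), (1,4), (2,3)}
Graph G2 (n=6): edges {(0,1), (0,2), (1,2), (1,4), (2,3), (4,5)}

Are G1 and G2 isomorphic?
No, not isomorphic

The graphs are NOT isomorphic.

Counting edges: G1 has 5 edge(s); G2 has 6 edge(s).
Edge count is an isomorphism invariant (a bijection on vertices induces a bijection on edges), so differing edge counts rule out isomorphism.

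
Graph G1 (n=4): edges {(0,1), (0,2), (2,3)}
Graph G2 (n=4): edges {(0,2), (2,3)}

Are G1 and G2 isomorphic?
No, not isomorphic

The graphs are NOT isomorphic.

Counting edges: G1 has 3 edge(s); G2 has 2 edge(s).
Edge count is an isomorphism invariant (a bijection on vertices induces a bijection on edges), so differing edge counts rule out isomorphism.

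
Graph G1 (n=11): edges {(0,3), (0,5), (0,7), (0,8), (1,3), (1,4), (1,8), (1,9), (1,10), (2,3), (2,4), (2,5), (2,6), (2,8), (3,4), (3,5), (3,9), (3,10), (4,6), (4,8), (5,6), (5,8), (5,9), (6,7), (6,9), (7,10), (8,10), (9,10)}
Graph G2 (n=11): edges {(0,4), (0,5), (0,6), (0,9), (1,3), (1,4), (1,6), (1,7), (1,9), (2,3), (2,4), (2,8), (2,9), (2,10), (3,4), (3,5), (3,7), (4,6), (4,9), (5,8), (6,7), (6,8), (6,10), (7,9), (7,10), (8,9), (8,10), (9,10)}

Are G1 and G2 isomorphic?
Yes, isomorphic

The graphs are isomorphic.
One valid mapping φ: V(G1) → V(G2): 0→0, 1→10, 2→1, 3→9, 4→7, 5→4, 6→3, 7→5, 8→6, 9→2, 10→8

Verify φ preserves adjacency — for each edge of G1, its image is an edge of G2:
  (0,3) → (φ(0),φ(3)) = (0,9) ∈ E(G2) ✓
  (0,5) → (φ(0),φ(5)) = (0,4) ∈ E(G2) ✓
  (0,7) → (φ(0),φ(7)) = (0,5) ∈ E(G2) ✓
  (0,8) → (φ(0),φ(8)) = (0,6) ∈ E(G2) ✓
  (1,3) → (φ(1),φ(3)) = (9,10) ∈ E(G2) ✓
  (1,4) → (φ(1),φ(4)) = (7,10) ∈ E(G2) ✓
  (1,8) → (φ(1),φ(8)) = (6,10) ∈ E(G2) ✓
  (1,9) → (φ(1),φ(9)) = (2,10) ∈ E(G2) ✓
  (1,10) → (φ(1),φ(10)) = (8,10) ∈ E(G2) ✓
  (2,3) → (φ(2),φ(3)) = (1,9) ∈ E(G2) ✓
  (2,4) → (φ(2),φ(4)) = (1,7) ∈ E(G2) ✓
  (2,5) → (φ(2),φ(5)) = (1,4) ∈ E(G2) ✓
  (2,6) → (φ(2),φ(6)) = (1,3) ∈ E(G2) ✓
  (2,8) → (φ(2),φ(8)) = (1,6) ∈ E(G2) ✓
  (3,4) → (φ(3),φ(4)) = (7,9) ∈ E(G2) ✓
  (3,5) → (φ(3),φ(5)) = (4,9) ∈ E(G2) ✓
  (3,9) → (φ(3),φ(9)) = (2,9) ∈ E(G2) ✓
  (3,10) → (φ(3),φ(10)) = (8,9) ∈ E(G2) ✓
  (4,6) → (φ(4),φ(6)) = (3,7) ∈ E(G2) ✓
  (4,8) → (φ(4),φ(8)) = (6,7) ∈ E(G2) ✓
  (5,6) → (φ(5),φ(6)) = (3,4) ∈ E(G2) ✓
  (5,8) → (φ(5),φ(8)) = (4,6) ∈ E(G2) ✓
  (5,9) → (φ(5),φ(9)) = (2,4) ∈ E(G2) ✓
  (6,7) → (φ(6),φ(7)) = (3,5) ∈ E(G2) ✓
  (6,9) → (φ(6),φ(9)) = (2,3) ∈ E(G2) ✓
  (7,10) → (φ(7),φ(10)) = (5,8) ∈ E(G2) ✓
  (8,10) → (φ(8),φ(10)) = (6,8) ∈ E(G2) ✓
  (9,10) → (φ(9),φ(10)) = (2,8) ∈ E(G2) ✓
All 28 edges of G1 map to edges of G2, and |E(G1)| = |E(G2)| = 28, so φ is a bijection on edges as well as vertices. Hence G1 ≅ G2.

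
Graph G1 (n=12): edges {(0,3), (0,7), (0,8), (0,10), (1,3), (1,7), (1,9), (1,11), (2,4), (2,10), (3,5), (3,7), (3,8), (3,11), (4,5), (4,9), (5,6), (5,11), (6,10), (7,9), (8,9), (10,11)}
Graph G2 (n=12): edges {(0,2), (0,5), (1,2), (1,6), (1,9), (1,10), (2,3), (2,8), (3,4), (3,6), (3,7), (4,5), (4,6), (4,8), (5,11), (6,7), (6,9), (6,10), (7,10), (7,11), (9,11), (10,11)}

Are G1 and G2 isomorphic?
Yes, isomorphic

The graphs are isomorphic.
One valid mapping φ: V(G1) → V(G2): 0→1, 1→7, 2→0, 3→6, 4→5, 5→4, 6→8, 7→10, 8→9, 9→11, 10→2, 11→3

Verify φ preserves adjacency — for each edge of G1, its image is an edge of G2:
  (0,3) → (φ(0),φ(3)) = (1,6) ∈ E(G2) ✓
  (0,7) → (φ(0),φ(7)) = (1,10) ∈ E(G2) ✓
  (0,8) → (φ(0),φ(8)) = (1,9) ∈ E(G2) ✓
  (0,10) → (φ(0),φ(10)) = (1,2) ∈ E(G2) ✓
  (1,3) → (φ(1),φ(3)) = (6,7) ∈ E(G2) ✓
  (1,7) → (φ(1),φ(7)) = (7,10) ∈ E(G2) ✓
  (1,9) → (φ(1),φ(9)) = (7,11) ∈ E(G2) ✓
  (1,11) → (φ(1),φ(11)) = (3,7) ∈ E(G2) ✓
  (2,4) → (φ(2),φ(4)) = (0,5) ∈ E(G2) ✓
  (2,10) → (φ(2),φ(10)) = (0,2) ∈ E(G2) ✓
  (3,5) → (φ(3),φ(5)) = (4,6) ∈ E(G2) ✓
  (3,7) → (φ(3),φ(7)) = (6,10) ∈ E(G2) ✓
  (3,8) → (φ(3),φ(8)) = (6,9) ∈ E(G2) ✓
  (3,11) → (φ(3),φ(11)) = (3,6) ∈ E(G2) ✓
  (4,5) → (φ(4),φ(5)) = (4,5) ∈ E(G2) ✓
  (4,9) → (φ(4),φ(9)) = (5,11) ∈ E(G2) ✓
  (5,6) → (φ(5),φ(6)) = (4,8) ∈ E(G2) ✓
  (5,11) → (φ(5),φ(11)) = (3,4) ∈ E(G2) ✓
  (6,10) → (φ(6),φ(10)) = (2,8) ∈ E(G2) ✓
  (7,9) → (φ(7),φ(9)) = (10,11) ∈ E(G2) ✓
  (8,9) → (φ(8),φ(9)) = (9,11) ∈ E(G2) ✓
  (10,11) → (φ(10),φ(11)) = (2,3) ∈ E(G2) ✓
All 22 edges of G1 map to edges of G2, and |E(G1)| = |E(G2)| = 22, so φ is a bijection on edges as well as vertices. Hence G1 ≅ G2.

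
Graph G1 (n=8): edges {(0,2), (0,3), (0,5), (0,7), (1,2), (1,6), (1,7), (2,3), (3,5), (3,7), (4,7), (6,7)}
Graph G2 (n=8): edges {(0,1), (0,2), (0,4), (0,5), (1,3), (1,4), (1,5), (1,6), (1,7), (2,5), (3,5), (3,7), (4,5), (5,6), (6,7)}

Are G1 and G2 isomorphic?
No, not isomorphic

The graphs are NOT isomorphic.

Counting triangles (3-cliques): G1 has 4, G2 has 9.
Triangle count is an isomorphism invariant, so differing triangle counts rule out isomorphism.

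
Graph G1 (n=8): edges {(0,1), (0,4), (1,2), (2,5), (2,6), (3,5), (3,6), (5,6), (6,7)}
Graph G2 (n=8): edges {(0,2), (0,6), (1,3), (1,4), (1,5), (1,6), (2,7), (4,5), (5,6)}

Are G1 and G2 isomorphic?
Yes, isomorphic

The graphs are isomorphic.
One valid mapping φ: V(G1) → V(G2): 0→2, 1→0, 2→6, 3→4, 4→7, 5→5, 6→1, 7→3

Verify φ preserves adjacency — for each edge of G1, its image is an edge of G2:
  (0,1) → (φ(0),φ(1)) = (0,2) ∈ E(G2) ✓
  (0,4) → (φ(0),φ(4)) = (2,7) ∈ E(G2) ✓
  (1,2) → (φ(1),φ(2)) = (0,6) ∈ E(G2) ✓
  (2,5) → (φ(2),φ(5)) = (5,6) ∈ E(G2) ✓
  (2,6) → (φ(2),φ(6)) = (1,6) ∈ E(G2) ✓
  (3,5) → (φ(3),φ(5)) = (4,5) ∈ E(G2) ✓
  (3,6) → (φ(3),φ(6)) = (1,4) ∈ E(G2) ✓
  (5,6) → (φ(5),φ(6)) = (1,5) ∈ E(G2) ✓
  (6,7) → (φ(6),φ(7)) = (1,3) ∈ E(G2) ✓
All 9 edges of G1 map to edges of G2, and |E(G1)| = |E(G2)| = 9, so φ is a bijection on edges as well as vertices. Hence G1 ≅ G2.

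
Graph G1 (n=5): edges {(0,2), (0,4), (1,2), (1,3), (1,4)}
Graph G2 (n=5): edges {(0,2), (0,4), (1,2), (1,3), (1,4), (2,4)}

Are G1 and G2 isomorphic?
No, not isomorphic

The graphs are NOT isomorphic.

Counting edges: G1 has 5 edge(s); G2 has 6 edge(s).
Edge count is an isomorphism invariant (a bijection on vertices induces a bijection on edges), so differing edge counts rule out isomorphism.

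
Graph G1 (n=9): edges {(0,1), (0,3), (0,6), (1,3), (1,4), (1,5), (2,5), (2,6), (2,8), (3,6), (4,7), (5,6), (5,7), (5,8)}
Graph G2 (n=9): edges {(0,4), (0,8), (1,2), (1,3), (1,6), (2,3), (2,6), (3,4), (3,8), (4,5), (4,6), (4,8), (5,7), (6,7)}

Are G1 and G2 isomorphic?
Yes, isomorphic

The graphs are isomorphic.
One valid mapping φ: V(G1) → V(G2): 0→1, 1→6, 2→8, 3→2, 4→7, 5→4, 6→3, 7→5, 8→0

Verify φ preserves adjacency — for each edge of G1, its image is an edge of G2:
  (0,1) → (φ(0),φ(1)) = (1,6) ∈ E(G2) ✓
  (0,3) → (φ(0),φ(3)) = (1,2) ∈ E(G2) ✓
  (0,6) → (φ(0),φ(6)) = (1,3) ∈ E(G2) ✓
  (1,3) → (φ(1),φ(3)) = (2,6) ∈ E(G2) ✓
  (1,4) → (φ(1),φ(4)) = (6,7) ∈ E(G2) ✓
  (1,5) → (φ(1),φ(5)) = (4,6) ∈ E(G2) ✓
  (2,5) → (φ(2),φ(5)) = (4,8) ∈ E(G2) ✓
  (2,6) → (φ(2),φ(6)) = (3,8) ∈ E(G2) ✓
  (2,8) → (φ(2),φ(8)) = (0,8) ∈ E(G2) ✓
  (3,6) → (φ(3),φ(6)) = (2,3) ∈ E(G2) ✓
  (4,7) → (φ(4),φ(7)) = (5,7) ∈ E(G2) ✓
  (5,6) → (φ(5),φ(6)) = (3,4) ∈ E(G2) ✓
  (5,7) → (φ(5),φ(7)) = (4,5) ∈ E(G2) ✓
  (5,8) → (φ(5),φ(8)) = (0,4) ∈ E(G2) ✓
All 14 edges of G1 map to edges of G2, and |E(G1)| = |E(G2)| = 14, so φ is a bijection on edges as well as vertices. Hence G1 ≅ G2.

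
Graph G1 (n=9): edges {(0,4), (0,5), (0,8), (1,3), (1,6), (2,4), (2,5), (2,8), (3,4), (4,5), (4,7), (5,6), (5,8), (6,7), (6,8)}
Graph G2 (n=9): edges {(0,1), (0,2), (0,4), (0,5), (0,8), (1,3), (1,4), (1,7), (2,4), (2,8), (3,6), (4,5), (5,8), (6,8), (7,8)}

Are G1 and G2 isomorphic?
Yes, isomorphic

The graphs are isomorphic.
One valid mapping φ: V(G1) → V(G2): 0→5, 1→3, 2→2, 3→6, 4→8, 5→0, 6→1, 7→7, 8→4

Verify φ preserves adjacency — for each edge of G1, its image is an edge of G2:
  (0,4) → (φ(0),φ(4)) = (5,8) ∈ E(G2) ✓
  (0,5) → (φ(0),φ(5)) = (0,5) ∈ E(G2) ✓
  (0,8) → (φ(0),φ(8)) = (4,5) ∈ E(G2) ✓
  (1,3) → (φ(1),φ(3)) = (3,6) ∈ E(G2) ✓
  (1,6) → (φ(1),φ(6)) = (1,3) ∈ E(G2) ✓
  (2,4) → (φ(2),φ(4)) = (2,8) ∈ E(G2) ✓
  (2,5) → (φ(2),φ(5)) = (0,2) ∈ E(G2) ✓
  (2,8) → (φ(2),φ(8)) = (2,4) ∈ E(G2) ✓
  (3,4) → (φ(3),φ(4)) = (6,8) ∈ E(G2) ✓
  (4,5) → (φ(4),φ(5)) = (0,8) ∈ E(G2) ✓
  (4,7) → (φ(4),φ(7)) = (7,8) ∈ E(G2) ✓
  (5,6) → (φ(5),φ(6)) = (0,1) ∈ E(G2) ✓
  (5,8) → (φ(5),φ(8)) = (0,4) ∈ E(G2) ✓
  (6,7) → (φ(6),φ(7)) = (1,7) ∈ E(G2) ✓
  (6,8) → (φ(6),φ(8)) = (1,4) ∈ E(G2) ✓
All 15 edges of G1 map to edges of G2, and |E(G1)| = |E(G2)| = 15, so φ is a bijection on edges as well as vertices. Hence G1 ≅ G2.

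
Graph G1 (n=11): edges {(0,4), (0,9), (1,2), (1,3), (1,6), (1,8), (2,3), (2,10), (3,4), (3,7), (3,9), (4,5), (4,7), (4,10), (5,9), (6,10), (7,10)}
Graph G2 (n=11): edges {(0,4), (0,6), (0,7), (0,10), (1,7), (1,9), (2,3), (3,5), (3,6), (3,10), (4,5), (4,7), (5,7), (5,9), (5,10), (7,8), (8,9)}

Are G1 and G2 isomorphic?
Yes, isomorphic

The graphs are isomorphic.
One valid mapping φ: V(G1) → V(G2): 0→1, 1→3, 2→10, 3→5, 4→7, 5→8, 6→6, 7→4, 8→2, 9→9, 10→0

Verify φ preserves adjacency — for each edge of G1, its image is an edge of G2:
  (0,4) → (φ(0),φ(4)) = (1,7) ∈ E(G2) ✓
  (0,9) → (φ(0),φ(9)) = (1,9) ∈ E(G2) ✓
  (1,2) → (φ(1),φ(2)) = (3,10) ∈ E(G2) ✓
  (1,3) → (φ(1),φ(3)) = (3,5) ∈ E(G2) ✓
  (1,6) → (φ(1),φ(6)) = (3,6) ∈ E(G2) ✓
  (1,8) → (φ(1),φ(8)) = (2,3) ∈ E(G2) ✓
  (2,3) → (φ(2),φ(3)) = (5,10) ∈ E(G2) ✓
  (2,10) → (φ(2),φ(10)) = (0,10) ∈ E(G2) ✓
  (3,4) → (φ(3),φ(4)) = (5,7) ∈ E(G2) ✓
  (3,7) → (φ(3),φ(7)) = (4,5) ∈ E(G2) ✓
  (3,9) → (φ(3),φ(9)) = (5,9) ∈ E(G2) ✓
  (4,5) → (φ(4),φ(5)) = (7,8) ∈ E(G2) ✓
  (4,7) → (φ(4),φ(7)) = (4,7) ∈ E(G2) ✓
  (4,10) → (φ(4),φ(10)) = (0,7) ∈ E(G2) ✓
  (5,9) → (φ(5),φ(9)) = (8,9) ∈ E(G2) ✓
  (6,10) → (φ(6),φ(10)) = (0,6) ∈ E(G2) ✓
  (7,10) → (φ(7),φ(10)) = (0,4) ∈ E(G2) ✓
All 17 edges of G1 map to edges of G2, and |E(G1)| = |E(G2)| = 17, so φ is a bijection on edges as well as vertices. Hence G1 ≅ G2.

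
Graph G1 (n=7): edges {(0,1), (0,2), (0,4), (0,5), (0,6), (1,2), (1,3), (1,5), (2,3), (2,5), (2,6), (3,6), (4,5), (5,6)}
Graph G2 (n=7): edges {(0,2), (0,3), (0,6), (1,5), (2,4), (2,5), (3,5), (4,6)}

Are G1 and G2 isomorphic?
No, not isomorphic

The graphs are NOT isomorphic.

Degrees in G1: deg(0)=5, deg(1)=4, deg(2)=5, deg(3)=3, deg(4)=2, deg(5)=5, deg(6)=4.
Sorted degree sequence of G1: [5, 5, 5, 4, 4, 3, 2].
Degrees in G2: deg(0)=3, deg(1)=1, deg(2)=3, deg(3)=2, deg(4)=2, deg(5)=3, deg(6)=2.
Sorted degree sequence of G2: [3, 3, 3, 2, 2, 2, 1].
The (sorted) degree sequence is an isomorphism invariant, so since G1 and G2 have different degree sequences they cannot be isomorphic.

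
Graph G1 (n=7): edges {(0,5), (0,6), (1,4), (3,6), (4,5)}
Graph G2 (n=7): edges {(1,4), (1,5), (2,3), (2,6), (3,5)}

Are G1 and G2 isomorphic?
Yes, isomorphic

The graphs are isomorphic.
One valid mapping φ: V(G1) → V(G2): 0→5, 1→6, 2→0, 3→4, 4→2, 5→3, 6→1

Verify φ preserves adjacency — for each edge of G1, its image is an edge of G2:
  (0,5) → (φ(0),φ(5)) = (3,5) ∈ E(G2) ✓
  (0,6) → (φ(0),φ(6)) = (1,5) ∈ E(G2) ✓
  (1,4) → (φ(1),φ(4)) = (2,6) ∈ E(G2) ✓
  (3,6) → (φ(3),φ(6)) = (1,4) ∈ E(G2) ✓
  (4,5) → (φ(4),φ(5)) = (2,3) ∈ E(G2) ✓
All 5 edges of G1 map to edges of G2, and |E(G1)| = |E(G2)| = 5, so φ is a bijection on edges as well as vertices. Hence G1 ≅ G2.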